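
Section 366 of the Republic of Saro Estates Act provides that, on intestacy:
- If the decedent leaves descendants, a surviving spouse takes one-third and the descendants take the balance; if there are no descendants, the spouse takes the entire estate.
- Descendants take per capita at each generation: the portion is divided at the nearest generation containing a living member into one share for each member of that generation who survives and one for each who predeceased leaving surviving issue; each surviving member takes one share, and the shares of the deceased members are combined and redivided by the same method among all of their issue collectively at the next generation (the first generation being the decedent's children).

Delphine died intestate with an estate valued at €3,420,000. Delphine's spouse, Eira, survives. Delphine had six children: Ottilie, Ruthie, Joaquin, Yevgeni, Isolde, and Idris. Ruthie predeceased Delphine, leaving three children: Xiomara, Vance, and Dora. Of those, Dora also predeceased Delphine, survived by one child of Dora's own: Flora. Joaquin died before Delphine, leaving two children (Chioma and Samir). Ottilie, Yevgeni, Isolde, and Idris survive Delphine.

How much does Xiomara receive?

Eira takes one-third of €3,420,000 = €1,140,000. The remaining €2,280,000 passes to the descendants.
The descendants' portion (€2,280,000) is divided at the children's generation into 6 shares of €380,000. Ottilie, Yevgeni, Isolde, and Idris each take €380,000. The 2 shares of the deceased (Ruthie and Joaquin) are combined into a pool of €760,000.
That pool (€760,000) is divided at the grandchildren's generation into 5 shares of €152,000. Xiomara, Vance, Chioma, and Samir each take €152,000. The remaining share for the deceased Dora (€152,000) is carried to the next generation.
That pool (€152,000) passes entirely to Flora, the sole taker at the great-grandchildren's generation.

Xiomara receives €152,000.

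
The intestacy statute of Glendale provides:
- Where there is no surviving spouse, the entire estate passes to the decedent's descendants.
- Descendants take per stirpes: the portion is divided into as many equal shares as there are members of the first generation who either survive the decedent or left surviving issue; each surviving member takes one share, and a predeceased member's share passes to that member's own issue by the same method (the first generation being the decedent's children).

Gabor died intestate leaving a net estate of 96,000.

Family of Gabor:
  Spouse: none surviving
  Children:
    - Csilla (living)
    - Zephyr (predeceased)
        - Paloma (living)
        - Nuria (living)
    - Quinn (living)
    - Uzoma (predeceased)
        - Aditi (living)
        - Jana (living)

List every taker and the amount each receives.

The entire 96,000 passes to the descendants.
That amount (96,000) is divided into 4 shares of 24,000: Csilla and Quinn each take 24,000; Zephyr's 24,000 share passes to Zephyr's issue; Uzoma's 24,000 share passes to Uzoma's issue.
Zephyr's share (24,000) is divided into 2 shares of 12,000: Paloma and Nuria each take 12,000.
Uzoma's share (24,000) is divided into 2 shares of 12,000: Aditi and Jana each take 12,000.

Csilla: 24,000; Paloma: 12,000; Nuria: 12,000; Quinn: 24,000; Aditi: 12,000; Jana: 12,000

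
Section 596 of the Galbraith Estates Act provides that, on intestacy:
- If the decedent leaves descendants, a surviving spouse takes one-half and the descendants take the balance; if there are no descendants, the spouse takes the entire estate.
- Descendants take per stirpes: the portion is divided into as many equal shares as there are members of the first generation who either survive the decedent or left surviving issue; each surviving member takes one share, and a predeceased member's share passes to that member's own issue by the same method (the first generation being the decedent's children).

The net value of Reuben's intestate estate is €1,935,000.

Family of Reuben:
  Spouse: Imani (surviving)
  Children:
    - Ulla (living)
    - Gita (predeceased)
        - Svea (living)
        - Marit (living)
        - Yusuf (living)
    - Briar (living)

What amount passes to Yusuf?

Yusuf receives €107,500.

Imani takes one-half of €1,935,000 = €967,500. The remaining €967,500 passes to the descendants.
The descendants' portion (€967,500) is divided into 3 shares of €322,500: Ulla and Briar each take €322,500; Gita's €322,500 share passes to Gita's issue.
Gita's share (€322,500) is divided into 3 shares of €107,500: Svea, Marit, and Yusuf each take €107,500.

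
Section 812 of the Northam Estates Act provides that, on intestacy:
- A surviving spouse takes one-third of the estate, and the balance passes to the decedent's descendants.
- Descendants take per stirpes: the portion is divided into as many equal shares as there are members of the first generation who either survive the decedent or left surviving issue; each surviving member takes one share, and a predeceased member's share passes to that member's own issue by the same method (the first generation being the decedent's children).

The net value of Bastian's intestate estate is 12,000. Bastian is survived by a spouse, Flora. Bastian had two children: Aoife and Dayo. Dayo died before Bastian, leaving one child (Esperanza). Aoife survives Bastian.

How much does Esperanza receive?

Flora takes one-third of 12,000 = 4,000. The remaining 8,000 passes to the descendants.
The descendants' portion (8,000) is divided into 2 shares of 4,000: Aoife takes 4,000; Dayo's 4,000 share passes to Dayo's issue.
Dayo's share (4,000) passes entirely to Esperanza.

Esperanza receives 4,000.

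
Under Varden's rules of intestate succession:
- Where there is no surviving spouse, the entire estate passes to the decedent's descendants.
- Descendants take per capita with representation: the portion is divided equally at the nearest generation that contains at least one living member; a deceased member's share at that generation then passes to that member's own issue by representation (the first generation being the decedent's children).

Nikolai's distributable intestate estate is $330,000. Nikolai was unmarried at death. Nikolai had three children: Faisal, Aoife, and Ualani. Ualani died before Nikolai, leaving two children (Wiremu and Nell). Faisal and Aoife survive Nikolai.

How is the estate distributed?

The entire $330,000 passes to the descendants.
That amount ($330,000) is divided into 3 shares of $110,000: Faisal and Aoife each take $110,000; Ualani's $110,000 share passes to Ualani's issue.
Ualani's share ($110,000) is divided into 2 shares of $55,000: Wiremu and Nell each take $55,000.

Faisal: $110,000; Aoife: $110,000; Wiremu: $55,000; Nell: $55,000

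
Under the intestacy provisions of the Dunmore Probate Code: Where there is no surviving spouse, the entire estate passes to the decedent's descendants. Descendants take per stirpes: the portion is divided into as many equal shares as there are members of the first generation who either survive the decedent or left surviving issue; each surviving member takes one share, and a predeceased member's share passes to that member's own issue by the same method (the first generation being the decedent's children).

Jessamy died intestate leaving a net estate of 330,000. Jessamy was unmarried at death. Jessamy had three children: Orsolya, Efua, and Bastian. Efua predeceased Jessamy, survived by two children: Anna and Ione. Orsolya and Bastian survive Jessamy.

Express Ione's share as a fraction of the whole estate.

The entire 330,000 passes to the descendants.
That amount (330,000) is divided into 3 shares of 110,000: Orsolya and Bastian each take 110,000; Efua's 110,000 share passes to Efua's issue.
Efua's share (110,000) is divided into 2 shares of 55,000: Anna and Ione each take 55,000.

Ione receives 1/6 of the estate.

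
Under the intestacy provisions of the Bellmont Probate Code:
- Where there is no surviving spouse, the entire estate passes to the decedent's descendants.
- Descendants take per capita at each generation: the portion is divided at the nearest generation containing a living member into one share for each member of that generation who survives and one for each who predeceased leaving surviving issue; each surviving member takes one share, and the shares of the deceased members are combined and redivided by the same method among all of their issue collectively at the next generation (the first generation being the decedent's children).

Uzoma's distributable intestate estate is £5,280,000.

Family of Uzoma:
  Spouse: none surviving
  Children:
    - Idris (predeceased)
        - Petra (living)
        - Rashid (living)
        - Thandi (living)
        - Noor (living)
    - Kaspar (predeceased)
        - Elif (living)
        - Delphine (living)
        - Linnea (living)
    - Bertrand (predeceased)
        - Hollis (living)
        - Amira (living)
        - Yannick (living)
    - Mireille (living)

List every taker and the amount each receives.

The entire £5,280,000 passes to the descendants.
That amount (£5,280,000) is divided at the children's generation into 4 shares of £1,320,000. Mireille takes £1,320,000. The 3 shares of the deceased (Idris, Kaspar, and Bertrand) are combined into a pool of £3,960,000.
That pool (£3,960,000) is divided at the grandchildren's generation equally among Petra, Rashid, Thandi, Noor, Elif, Delphine, Linnea, Hollis, Amira, and Yannick: £396,000 each.

Petra: £396,000; Rashid: £396,000; Thandi: £396,000; Noor: £396,000; Elif: £396,000; Delphine: £396,000; Linnea: £396,000; Hollis: £396,000; Amira: £396,000; Yannick: £396,000; Mireille: £1,320,000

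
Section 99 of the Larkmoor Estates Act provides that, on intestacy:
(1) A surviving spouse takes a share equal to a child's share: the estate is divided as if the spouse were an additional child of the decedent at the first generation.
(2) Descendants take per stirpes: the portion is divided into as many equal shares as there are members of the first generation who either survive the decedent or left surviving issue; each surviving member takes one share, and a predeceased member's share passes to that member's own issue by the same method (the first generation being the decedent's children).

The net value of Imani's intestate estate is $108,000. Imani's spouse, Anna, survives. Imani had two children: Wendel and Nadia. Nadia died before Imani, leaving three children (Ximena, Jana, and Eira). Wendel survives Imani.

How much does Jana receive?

Jana receives $12,000.

The spouse counts as an additional share at the children's level, so there are 3 primary shares of $36,000. Anna takes one such share ($36,000).
The children's combined portion ($72,000) is divided into 2 shares of $36,000: Wendel takes $36,000; Nadia's $36,000 share passes to Nadia's issue.
Nadia's share ($36,000) is divided into 3 shares of $12,000: Ximena, Jana, and Eira each take $12,000.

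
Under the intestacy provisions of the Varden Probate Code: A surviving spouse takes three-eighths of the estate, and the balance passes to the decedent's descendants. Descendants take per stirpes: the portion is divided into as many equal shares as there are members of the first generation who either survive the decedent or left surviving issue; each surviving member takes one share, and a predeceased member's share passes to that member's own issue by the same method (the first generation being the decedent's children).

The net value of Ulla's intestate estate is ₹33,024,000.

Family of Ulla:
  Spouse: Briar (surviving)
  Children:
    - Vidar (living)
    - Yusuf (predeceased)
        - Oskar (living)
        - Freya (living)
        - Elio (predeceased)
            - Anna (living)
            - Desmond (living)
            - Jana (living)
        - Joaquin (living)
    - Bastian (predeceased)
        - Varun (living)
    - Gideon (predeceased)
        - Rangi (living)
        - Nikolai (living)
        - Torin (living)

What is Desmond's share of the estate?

Desmond receives ₹430,000.

Briar takes three-eighths of ₹33,024,000 = ₹12,384,000. The remaining ₹20,640,000 passes to the descendants.
The descendants' portion (₹20,640,000) is divided into 4 shares of ₹5,160,000: Vidar takes ₹5,160,000; Yusuf's ₹5,160,000 share passes to Yusuf's issue; Bastian's ₹5,160,000 share passes to Bastian's issue; Gideon's ₹5,160,000 share passes to Gideon's issue.
Yusuf's share (₹5,160,000) is divided into 4 shares of ₹1,290,000: Oskar, Freya, and Joaquin each take ₹1,290,000; Elio's ₹1,290,000 share passes to Elio's issue.
Elio's share (₹1,290,000) is divided into 3 shares of ₹430,000: Anna, Desmond, and Jana each take ₹430,000.
Bastian's share (₹5,160,000) passes entirely to Varun.
Gideon's share (₹5,160,000) is divided into 3 shares of ₹1,720,000: Rangi, Nikolai, and Torin each take ₹1,720,000.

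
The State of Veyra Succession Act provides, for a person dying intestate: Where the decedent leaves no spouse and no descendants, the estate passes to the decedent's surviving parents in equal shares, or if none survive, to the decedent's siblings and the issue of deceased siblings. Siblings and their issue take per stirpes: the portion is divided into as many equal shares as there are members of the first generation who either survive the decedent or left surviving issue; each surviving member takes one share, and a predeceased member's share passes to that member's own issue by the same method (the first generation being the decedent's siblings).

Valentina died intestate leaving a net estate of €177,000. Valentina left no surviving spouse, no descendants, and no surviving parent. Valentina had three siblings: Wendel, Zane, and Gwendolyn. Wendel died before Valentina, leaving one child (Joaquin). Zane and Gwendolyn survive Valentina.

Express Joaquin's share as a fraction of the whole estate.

The entire €177,000 passes to the siblings and their issue.
That amount (€177,000) is divided into 3 shares of €59,000: Zane and Gwendolyn each take €59,000; Wendel's €59,000 share passes to Wendel's issue.
Wendel's share (€59,000) passes entirely to Joaquin.

Joaquin receives 1/3 of the estate.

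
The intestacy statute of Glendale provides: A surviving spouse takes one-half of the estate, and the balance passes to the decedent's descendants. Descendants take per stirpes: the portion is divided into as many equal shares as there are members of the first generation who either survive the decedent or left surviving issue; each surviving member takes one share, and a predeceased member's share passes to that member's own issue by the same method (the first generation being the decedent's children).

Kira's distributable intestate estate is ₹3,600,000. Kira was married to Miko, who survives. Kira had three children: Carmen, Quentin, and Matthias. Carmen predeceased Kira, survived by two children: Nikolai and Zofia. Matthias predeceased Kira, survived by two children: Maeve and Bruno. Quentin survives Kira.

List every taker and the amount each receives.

Miko takes one-half of ₹3,600,000 = ₹1,800,000. The remaining ₹1,800,000 passes to the descendants.
The descendants' portion (₹1,800,000) is divided into 3 shares of ₹600,000: Quentin takes ₹600,000; Carmen's ₹600,000 share passes to Carmen's issue; Matthias's ₹600,000 share passes to Matthias's issue.
Carmen's share (₹600,000) is divided into 2 shares of ₹300,000: Nikolai and Zofia each take ₹300,000.
Matthias's share (₹600,000) is divided into 2 shares of ₹300,000: Maeve and Bruno each take ₹300,000.

Miko: ₹1,800,000; Nikolai: ₹300,000; Zofia: ₹300,000; Quentin: ₹600,000; Maeve: ₹300,000; Bruno: ₹300,000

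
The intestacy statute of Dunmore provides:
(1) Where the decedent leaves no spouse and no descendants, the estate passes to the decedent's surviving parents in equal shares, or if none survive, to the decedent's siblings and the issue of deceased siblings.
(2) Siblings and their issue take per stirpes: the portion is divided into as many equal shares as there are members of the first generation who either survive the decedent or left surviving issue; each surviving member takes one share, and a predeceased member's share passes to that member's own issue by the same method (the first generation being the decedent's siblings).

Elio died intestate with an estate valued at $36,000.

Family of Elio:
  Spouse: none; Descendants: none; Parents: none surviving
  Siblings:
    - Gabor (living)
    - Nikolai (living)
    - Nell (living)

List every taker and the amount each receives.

The entire $36,000 passes to the siblings and their issue.
That amount ($36,000) is divided into 3 shares of $12,000: Gabor, Nikolai, and Nell each take $12,000.

Gabor: $12,000; Nikolai: $12,000; Nell: $12,000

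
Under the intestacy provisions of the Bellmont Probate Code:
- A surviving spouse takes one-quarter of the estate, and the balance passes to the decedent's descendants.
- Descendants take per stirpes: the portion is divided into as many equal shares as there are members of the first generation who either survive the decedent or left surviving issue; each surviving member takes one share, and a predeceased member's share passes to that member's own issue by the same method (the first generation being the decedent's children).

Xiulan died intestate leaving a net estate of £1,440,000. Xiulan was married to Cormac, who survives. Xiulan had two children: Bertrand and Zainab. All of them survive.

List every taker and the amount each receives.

Cormac takes one-quarter of £1,440,000 = £360,000. The remaining £1,080,000 passes to the descendants.
The descendants' portion (£1,080,000) is divided into 2 shares of £540,000: Bertrand and Zainab each take £540,000.

Cormac: £360,000; Bertrand: £540,000; Zainab: £540,000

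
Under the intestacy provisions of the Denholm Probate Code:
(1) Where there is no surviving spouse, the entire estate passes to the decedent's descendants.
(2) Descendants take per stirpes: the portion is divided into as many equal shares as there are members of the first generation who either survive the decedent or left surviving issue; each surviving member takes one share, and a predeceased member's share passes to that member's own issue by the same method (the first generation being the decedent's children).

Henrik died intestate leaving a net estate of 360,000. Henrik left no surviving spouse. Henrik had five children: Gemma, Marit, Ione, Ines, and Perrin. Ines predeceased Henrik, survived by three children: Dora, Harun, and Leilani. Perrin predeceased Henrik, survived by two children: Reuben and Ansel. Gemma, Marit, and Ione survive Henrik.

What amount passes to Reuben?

Reuben receives 36,000.

The entire 360,000 passes to the descendants.
That amount (360,000) is divided into 5 shares of 72,000: Gemma, Marit, and Ione each take 72,000; Ines's 72,000 share passes to Ines's issue; Perrin's 72,000 share passes to Perrin's issue.
Ines's share (72,000) is divided into 3 shares of 24,000: Dora, Harun, and Leilani each take 24,000.
Perrin's share (72,000) is divided into 2 shares of 36,000: Reuben and Ansel each take 36,000.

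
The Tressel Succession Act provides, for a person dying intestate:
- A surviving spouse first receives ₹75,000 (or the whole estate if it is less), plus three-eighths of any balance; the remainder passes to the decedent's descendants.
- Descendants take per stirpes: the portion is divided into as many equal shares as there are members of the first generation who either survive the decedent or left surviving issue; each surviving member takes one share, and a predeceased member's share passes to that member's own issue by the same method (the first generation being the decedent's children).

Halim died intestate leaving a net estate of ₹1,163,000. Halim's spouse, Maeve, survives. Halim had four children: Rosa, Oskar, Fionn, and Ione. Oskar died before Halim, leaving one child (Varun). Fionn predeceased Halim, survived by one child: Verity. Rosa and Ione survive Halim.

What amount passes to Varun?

Varun receives ₹170,000.

Maeve first takes ₹75,000, leaving a balance of ₹1,088,000. Maeve then takes three-eighths of the balance (₹408,000), for a total of ₹483,000. The remaining ₹680,000 passes to the descendants.
The descendants' portion (₹680,000) is divided into 4 shares of ₹170,000: Rosa and Ione each take ₹170,000; Oskar's ₹170,000 share passes to Oskar's issue; Fionn's ₹170,000 share passes to Fionn's issue.
Oskar's share (₹170,000) passes entirely to Varun.
Fionn's share (₹170,000) passes entirely to Verity.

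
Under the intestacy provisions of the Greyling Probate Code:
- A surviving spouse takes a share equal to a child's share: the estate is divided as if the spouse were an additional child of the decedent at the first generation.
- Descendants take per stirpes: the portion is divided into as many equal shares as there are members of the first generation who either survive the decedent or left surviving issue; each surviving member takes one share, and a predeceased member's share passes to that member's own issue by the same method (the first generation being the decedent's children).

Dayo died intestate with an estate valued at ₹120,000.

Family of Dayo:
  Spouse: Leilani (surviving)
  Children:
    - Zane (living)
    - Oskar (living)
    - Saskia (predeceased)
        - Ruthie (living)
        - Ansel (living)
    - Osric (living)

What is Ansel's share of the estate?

Ansel receives ₹12,000.

The spouse counts as an additional share at the children's level, so there are 5 primary shares of ₹24,000. Leilani takes one such share (₹24,000).
The children's combined portion (₹96,000) is divided into 4 shares of ₹24,000: Zane, Oskar, and Osric each take ₹24,000; Saskia's ₹24,000 share passes to Saskia's issue.
Saskia's share (₹24,000) is divided into 2 shares of ₹12,000: Ruthie and Ansel each take ₹12,000.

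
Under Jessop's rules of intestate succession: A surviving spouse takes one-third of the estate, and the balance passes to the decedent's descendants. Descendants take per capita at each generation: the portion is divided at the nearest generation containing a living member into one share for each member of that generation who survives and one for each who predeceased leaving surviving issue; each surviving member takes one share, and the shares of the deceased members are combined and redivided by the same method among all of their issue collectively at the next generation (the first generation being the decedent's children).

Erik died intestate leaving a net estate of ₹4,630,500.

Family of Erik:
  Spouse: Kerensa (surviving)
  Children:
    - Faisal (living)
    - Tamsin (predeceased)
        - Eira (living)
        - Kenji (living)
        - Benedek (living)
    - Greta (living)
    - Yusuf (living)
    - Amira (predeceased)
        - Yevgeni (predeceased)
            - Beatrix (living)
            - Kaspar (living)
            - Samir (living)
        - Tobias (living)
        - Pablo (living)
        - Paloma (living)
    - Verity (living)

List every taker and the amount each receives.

Kerensa takes one-third of ₹4,630,500 = ₹1,543,500. The remaining ₹3,087,000 passes to the descendants.
The descendants' portion (₹3,087,000) is divided at the children's generation into 6 shares of ₹514,500. Faisal, Greta, Yusuf, and Verity each take ₹514,500. The 2 shares of the deceased (Tamsin and Amira) are combined into a pool of ₹1,029,000.
That pool (₹1,029,000) is divided at the grandchildren's generation into 7 shares of ₹147,000. Eira, Kenji, Benedek, Tobias, Pablo, and Paloma each take ₹147,000. The remaining share for the deceased Yevgeni (₹147,000) is carried to the next generation.
That pool (₹147,000) is divided at the great-grandchildren's generation equally among Beatrix, Kaspar, and Samir: ₹49,000 each.

Kerensa: ₹1,543,500; Faisal: ₹514,500; Eira: ₹147,000; Kenji: ₹147,000; Benedek: ₹147,000; Greta: ₹514,500; Yusuf: ₹514,500; Beatrix: ₹49,000; Kaspar: ₹49,000; Samir: ₹49,000; Tobias: ₹147,000; Pablo: ₹147,000; Paloma: ₹147,000; Verity: ₹514,500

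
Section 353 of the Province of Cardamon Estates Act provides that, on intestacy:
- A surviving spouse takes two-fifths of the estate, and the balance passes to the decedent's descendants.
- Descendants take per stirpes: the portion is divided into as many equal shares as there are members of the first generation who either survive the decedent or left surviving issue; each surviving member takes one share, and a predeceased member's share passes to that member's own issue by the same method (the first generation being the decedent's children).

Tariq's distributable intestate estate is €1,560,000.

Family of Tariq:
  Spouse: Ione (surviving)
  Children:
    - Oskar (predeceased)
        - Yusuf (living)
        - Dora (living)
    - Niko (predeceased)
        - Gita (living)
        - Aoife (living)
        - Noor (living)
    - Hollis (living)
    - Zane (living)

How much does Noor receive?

Noor receives €78,000.

Ione takes two-fifths of €1,560,000 = €624,000. The remaining €936,000 passes to the descendants.
The descendants' portion (€936,000) is divided into 4 shares of €234,000: Hollis and Zane each take €234,000; Oskar's €234,000 share passes to Oskar's issue; Niko's €234,000 share passes to Niko's issue.
Oskar's share (€234,000) is divided into 2 shares of €117,000: Yusuf and Dora each take €117,000.
Niko's share (€234,000) is divided into 3 shares of €78,000: Gita, Aoife, and Noor each take €78,000.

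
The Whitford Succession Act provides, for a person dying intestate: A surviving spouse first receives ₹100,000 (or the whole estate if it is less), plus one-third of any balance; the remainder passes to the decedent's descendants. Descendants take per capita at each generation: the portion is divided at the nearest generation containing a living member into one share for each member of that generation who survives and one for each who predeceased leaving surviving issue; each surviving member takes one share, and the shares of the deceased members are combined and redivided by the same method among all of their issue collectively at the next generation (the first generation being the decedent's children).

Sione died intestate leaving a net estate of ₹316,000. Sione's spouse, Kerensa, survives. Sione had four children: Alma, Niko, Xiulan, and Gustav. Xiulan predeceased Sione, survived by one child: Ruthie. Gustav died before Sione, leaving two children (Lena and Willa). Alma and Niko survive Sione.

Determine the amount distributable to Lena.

Kerensa first takes ₹100,000, leaving a balance of ₹216,000. Kerensa then takes one-third of the balance (₹72,000), for a total of ₹172,000. The remaining ₹144,000 passes to the descendants.
The descendants' portion (₹144,000) is divided at the children's generation into 4 shares of ₹36,000. Alma and Niko each take ₹36,000. The 2 shares of the deceased (Xiulan and Gustav) are combined into a pool of ₹72,000.
That pool (₹72,000) is divided at the grandchildren's generation equally among Ruthie, Lena, and Willa: ₹24,000 each.

Lena receives ₹24,000.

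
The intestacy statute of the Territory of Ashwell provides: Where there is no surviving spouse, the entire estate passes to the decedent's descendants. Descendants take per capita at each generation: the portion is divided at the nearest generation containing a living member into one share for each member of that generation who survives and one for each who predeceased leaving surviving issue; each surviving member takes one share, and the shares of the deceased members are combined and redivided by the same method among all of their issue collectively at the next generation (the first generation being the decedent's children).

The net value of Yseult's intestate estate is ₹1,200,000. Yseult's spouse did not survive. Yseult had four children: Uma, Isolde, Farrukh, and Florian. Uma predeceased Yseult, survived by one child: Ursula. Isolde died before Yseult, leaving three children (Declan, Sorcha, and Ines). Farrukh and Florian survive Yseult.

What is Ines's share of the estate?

The entire ₹1,200,000 passes to the descendants.
That amount (₹1,200,000) is divided at the children's generation into 4 shares of ₹300,000. Farrukh and Florian each take ₹300,000. The 2 shares of the deceased (Uma and Isolde) are combined into a pool of ₹600,000.
That pool (₹600,000) is divided at the grandchildren's generation equally among Ursula, Declan, Sorcha, and Ines: ₹150,000 each.

Ines receives ₹150,000.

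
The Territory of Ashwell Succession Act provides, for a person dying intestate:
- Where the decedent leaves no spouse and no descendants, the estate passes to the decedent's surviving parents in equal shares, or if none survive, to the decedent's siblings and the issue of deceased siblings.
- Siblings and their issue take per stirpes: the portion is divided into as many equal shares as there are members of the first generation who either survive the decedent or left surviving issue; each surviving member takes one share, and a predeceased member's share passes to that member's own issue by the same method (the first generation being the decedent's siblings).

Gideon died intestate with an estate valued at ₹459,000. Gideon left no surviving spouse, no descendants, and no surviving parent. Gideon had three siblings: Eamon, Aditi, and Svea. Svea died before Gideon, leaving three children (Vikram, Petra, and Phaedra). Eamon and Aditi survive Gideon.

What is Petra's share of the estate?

The entire ₹459,000 passes to the siblings and their issue.
That amount (₹459,000) is divided into 3 shares of ₹153,000: Eamon and Aditi each take ₹153,000; Svea's ₹153,000 share passes to Svea's issue.
Svea's share (₹153,000) is divided into 3 shares of ₹51,000: Vikram, Petra, and Phaedra each take ₹51,000.

Petra receives ₹51,000.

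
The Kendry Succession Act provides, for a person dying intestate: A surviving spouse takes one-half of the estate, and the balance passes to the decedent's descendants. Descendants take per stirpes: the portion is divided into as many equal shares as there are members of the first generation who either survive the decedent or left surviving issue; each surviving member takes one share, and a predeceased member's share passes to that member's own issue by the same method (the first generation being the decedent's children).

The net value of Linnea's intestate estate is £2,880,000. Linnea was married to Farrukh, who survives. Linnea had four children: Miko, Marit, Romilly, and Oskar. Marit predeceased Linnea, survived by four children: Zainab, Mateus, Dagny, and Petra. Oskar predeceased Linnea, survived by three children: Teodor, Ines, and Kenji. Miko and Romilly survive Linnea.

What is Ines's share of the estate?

Ines receives £120,000.

Farrukh takes one-half of £2,880,000 = £1,440,000. The remaining £1,440,000 passes to the descendants.
The descendants' portion (£1,440,000) is divided into 4 shares of £360,000: Miko and Romilly each take £360,000; Marit's £360,000 share passes to Marit's issue; Oskar's £360,000 share passes to Oskar's issue.
Marit's share (£360,000) is divided into 4 shares of £90,000: Zainab, Mateus, Dagny, and Petra each take £90,000.
Oskar's share (£360,000) is divided into 3 shares of £120,000: Teodor, Ines, and Kenji each take £120,000.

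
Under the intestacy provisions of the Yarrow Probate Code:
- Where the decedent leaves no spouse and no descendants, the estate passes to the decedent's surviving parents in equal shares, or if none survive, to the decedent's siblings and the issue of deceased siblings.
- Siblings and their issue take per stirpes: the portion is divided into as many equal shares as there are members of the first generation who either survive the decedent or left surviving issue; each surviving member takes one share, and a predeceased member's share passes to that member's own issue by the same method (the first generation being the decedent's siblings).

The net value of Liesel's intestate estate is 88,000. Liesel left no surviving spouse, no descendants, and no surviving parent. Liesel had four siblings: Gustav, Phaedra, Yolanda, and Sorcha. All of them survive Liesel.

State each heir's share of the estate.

Gustav: 22,000; Phaedra: 22,000; Yolanda: 22,000; Sorcha: 22,000

The entire 88,000 passes to the siblings and their issue.
That amount (88,000) is divided into 4 shares of 22,000: Gustav, Phaedra, Yolanda, and Sorcha each take 22,000.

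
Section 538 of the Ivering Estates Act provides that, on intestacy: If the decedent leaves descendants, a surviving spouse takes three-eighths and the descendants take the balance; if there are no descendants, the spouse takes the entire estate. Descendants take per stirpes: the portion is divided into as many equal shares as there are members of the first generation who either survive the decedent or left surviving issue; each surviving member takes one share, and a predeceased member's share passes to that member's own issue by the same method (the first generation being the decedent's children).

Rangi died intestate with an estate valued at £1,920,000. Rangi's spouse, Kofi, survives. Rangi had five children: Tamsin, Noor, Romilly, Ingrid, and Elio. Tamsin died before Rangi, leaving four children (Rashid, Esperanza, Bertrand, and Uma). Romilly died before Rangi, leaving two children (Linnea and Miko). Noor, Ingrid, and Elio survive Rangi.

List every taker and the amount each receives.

Kofi takes three-eighths of £1,920,000 = £720,000. The remaining £1,200,000 passes to the descendants.
The descendants' portion (£1,200,000) is divided into 5 shares of £240,000: Noor, Ingrid, and Elio each take £240,000; Tamsin's £240,000 share passes to Tamsin's issue; Romilly's £240,000 share passes to Romilly's issue.
Tamsin's share (£240,000) is divided into 4 shares of £60,000: Rashid, Esperanza, Bertrand, and Uma each take £60,000.
Romilly's share (£240,000) is divided into 2 shares of £120,000: Linnea and Miko each take £120,000.

Kofi: £720,000; Rashid: £60,000; Esperanza: £60,000; Bertrand: £60,000; Uma: £60,000; Noor: £240,000; Linnea: £120,000; Miko: £120,000; Ingrid: £240,000; Elio: £240,000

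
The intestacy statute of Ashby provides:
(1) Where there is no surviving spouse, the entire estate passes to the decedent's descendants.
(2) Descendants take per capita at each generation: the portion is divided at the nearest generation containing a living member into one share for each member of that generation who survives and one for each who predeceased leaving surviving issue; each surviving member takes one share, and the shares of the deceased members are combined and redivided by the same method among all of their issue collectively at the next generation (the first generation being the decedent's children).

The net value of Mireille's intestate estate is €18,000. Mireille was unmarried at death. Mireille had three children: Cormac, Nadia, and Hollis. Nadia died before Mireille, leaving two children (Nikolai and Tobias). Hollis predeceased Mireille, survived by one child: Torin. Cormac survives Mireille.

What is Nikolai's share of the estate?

The entire €18,000 passes to the descendants.
That amount (€18,000) is divided at the children's generation into 3 shares of €6,000. Cormac takes €6,000. The 2 shares of the deceased (Nadia and Hollis) are combined into a pool of €12,000.
That pool (€12,000) is divided at the grandchildren's generation equally among Nikolai, Tobias, and Torin: €4,000 each.

Nikolai receives €4,000.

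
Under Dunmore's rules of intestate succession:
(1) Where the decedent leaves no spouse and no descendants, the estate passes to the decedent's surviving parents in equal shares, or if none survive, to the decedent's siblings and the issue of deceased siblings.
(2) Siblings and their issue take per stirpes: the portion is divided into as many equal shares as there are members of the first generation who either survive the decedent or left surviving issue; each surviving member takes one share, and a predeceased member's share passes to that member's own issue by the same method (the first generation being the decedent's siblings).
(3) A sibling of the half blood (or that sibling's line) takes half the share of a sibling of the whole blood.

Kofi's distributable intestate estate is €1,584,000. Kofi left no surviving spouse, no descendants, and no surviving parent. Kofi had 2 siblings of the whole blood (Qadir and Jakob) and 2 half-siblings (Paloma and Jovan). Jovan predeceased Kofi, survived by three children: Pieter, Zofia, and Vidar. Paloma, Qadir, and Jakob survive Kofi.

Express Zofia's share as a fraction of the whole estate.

The entire €1,584,000 passes to the siblings and their issue.
Counting each half-blood sibling's line as half a unit, there are 3 units in €1,584,000, so one unit is €528,000. Whole-blood lines (Qadir and Jakob) take €528,000 each; half-blood lines (Paloma and Jovan) take €264,000 each.
Jovan's share (€264,000) is divided into 3 shares of €88,000: Pieter, Zofia, and Vidar each take €88,000.

Zofia receives 1/18 of the estate.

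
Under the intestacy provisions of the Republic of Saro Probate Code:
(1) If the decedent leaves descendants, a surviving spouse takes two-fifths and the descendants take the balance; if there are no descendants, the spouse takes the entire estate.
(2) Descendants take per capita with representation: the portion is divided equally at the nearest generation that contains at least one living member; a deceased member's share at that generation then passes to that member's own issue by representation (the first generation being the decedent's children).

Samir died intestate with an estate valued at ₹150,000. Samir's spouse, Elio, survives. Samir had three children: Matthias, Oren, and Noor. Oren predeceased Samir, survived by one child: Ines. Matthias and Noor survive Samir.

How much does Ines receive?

Ines receives ₹30,000.

Elio takes two-fifths of ₹150,000 = ₹60,000. The remaining ₹90,000 passes to the descendants.
The descendants' portion (₹90,000) is divided into 3 shares of ₹30,000: Matthias and Noor each take ₹30,000; Oren's ₹30,000 share passes to Oren's issue.
Oren's share (₹30,000) passes entirely to Ines.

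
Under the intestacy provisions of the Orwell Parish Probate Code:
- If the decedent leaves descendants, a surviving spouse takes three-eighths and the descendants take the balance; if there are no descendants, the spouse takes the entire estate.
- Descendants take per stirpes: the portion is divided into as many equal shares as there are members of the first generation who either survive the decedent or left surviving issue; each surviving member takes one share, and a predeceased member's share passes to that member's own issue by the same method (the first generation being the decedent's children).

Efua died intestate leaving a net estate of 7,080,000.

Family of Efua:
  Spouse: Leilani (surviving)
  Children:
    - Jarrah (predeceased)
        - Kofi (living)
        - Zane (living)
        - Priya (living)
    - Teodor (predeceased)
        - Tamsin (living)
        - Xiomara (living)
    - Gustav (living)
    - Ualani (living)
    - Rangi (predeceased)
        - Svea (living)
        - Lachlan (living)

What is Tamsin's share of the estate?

Tamsin receives 442,500.

Leilani takes three-eighths of 7,080,000 = 2,655,000. The remaining 4,425,000 passes to the descendants.
The descendants' portion (4,425,000) is divided into 5 shares of 885,000: Gustav and Ualani each take 885,000; Jarrah's 885,000 share passes to Jarrah's issue; Teodor's 885,000 share passes to Teodor's issue; Rangi's 885,000 share passes to Rangi's issue.
Jarrah's share (885,000) is divided into 3 shares of 295,000: Kofi, Zane, and Priya each take 295,000.
Teodor's share (885,000) is divided into 2 shares of 442,500: Tamsin and Xiomara each take 442,500.
Rangi's share (885,000) is divided into 2 shares of 442,500: Svea and Lachlan each take 442,500.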